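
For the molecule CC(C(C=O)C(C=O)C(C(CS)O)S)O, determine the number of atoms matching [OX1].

Check the 15 heavy atoms by environment: 7× C (X4) → no; 2× S (X2) → no; 2× O (X2) → no; 2× C (X3) → no; 2× O (X1) → match.
That gives 2 matching atoms.

2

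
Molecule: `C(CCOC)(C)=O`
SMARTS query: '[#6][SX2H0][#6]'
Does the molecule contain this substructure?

The pattern [#6][SX2H0][#6] describes an aliphatic sulfur bridging two carbons with no H on the sulfur — a thioether.
The closest candidate here is a methoxy ether (-OCH3), but the bridging atom is O, not S. No other fragment satisfies the full query, so there is no match.

No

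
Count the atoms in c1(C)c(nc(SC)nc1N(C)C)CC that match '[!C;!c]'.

4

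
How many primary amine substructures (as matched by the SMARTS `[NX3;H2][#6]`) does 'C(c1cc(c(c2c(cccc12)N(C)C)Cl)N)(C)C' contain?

1

[NX3;H2][#6] is the SMARTS for a primary amine: a trivalent nitrogen with two H attached to carbon.
Exactly one fragment in the molecule meets all constraints, giving 1 match.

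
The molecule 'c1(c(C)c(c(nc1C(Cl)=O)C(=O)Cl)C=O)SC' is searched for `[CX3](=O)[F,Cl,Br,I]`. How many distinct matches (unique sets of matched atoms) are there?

2

[CX3](=O)[F,Cl,Br,I] is the SMARTS for an acyl halide: a carbonyl carbon bonded to a halogen.
The molecule carries 2 separate instances of an acyl chloride (-C(=O)Cl) meeting every constraint; each maps to a distinct set of atoms, giving 2 matches.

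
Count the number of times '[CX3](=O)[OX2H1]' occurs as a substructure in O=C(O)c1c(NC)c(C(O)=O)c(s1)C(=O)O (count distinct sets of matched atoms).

[CX3](=O)[OX2H1] is the SMARTS for a carboxylic acid: an sp2 carbon double-bonded to O and single-bonded to an -OH oxygen.
The molecule carries 3 separate instances of a carboxylic acid group (-C(=O)OH) meeting every constraint; each maps to a distinct set of atoms, giving 3 matches.

3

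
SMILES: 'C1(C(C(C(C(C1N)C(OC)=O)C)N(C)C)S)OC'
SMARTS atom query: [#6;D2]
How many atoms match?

The query [#6;D2] means: any carbon bonded to exactly two heavy atoms.
Check the 18 heavy atoms by environment: 7× C (D3) → no; 1× S (D1) → no; 1× N (D1) → no; 1× O (D1) → no; 2× O (D2) → no; 5× C (D1) → no; 1× N (D3) → no.
No environment satisfies the query, so 0 matching atoms.

0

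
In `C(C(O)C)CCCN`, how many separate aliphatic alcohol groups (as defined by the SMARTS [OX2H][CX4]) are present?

1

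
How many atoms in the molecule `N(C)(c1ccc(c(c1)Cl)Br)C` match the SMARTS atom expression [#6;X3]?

6

The query [#6;X3] means: any carbon (aromatic or not) with three total connections.
Check the 11 heavy atoms by environment: 6× c (aromatic, X3) → match; 1× Cl (X1) → no; 1× N (X3) → no; 2× C (X4) → no; 1× Br (X1) → no.
That gives 6 matching atoms.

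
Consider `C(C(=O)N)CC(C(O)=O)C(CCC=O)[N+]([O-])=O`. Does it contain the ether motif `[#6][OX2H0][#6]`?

The pattern [#6][OX2H0][#6] describes an aliphatic oxygen bridging two carbons with no H on the oxygen — an ether.
The closest candidate here is a carboxylic acid group (-C(=O)OH), but the -OH oxygen has H1; the =O is OX1, not OX2. No other fragment satisfies the full query, so there is no match.

No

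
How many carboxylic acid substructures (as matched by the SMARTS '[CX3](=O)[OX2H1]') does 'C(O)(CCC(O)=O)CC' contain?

1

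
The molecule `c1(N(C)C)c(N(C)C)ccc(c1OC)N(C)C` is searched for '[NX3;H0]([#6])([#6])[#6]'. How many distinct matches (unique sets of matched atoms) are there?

[NX3;H0]([#6])([#6])[#6] is the SMARTS for a tertiary amine: a trivalent nitrogen with no H, bonded to three carbons.
The molecule carries 3 separate instances of a dimethylamino group (-N(CH3)2) meeting every constraint; each maps to a distinct set of atoms, giving 3 matches.

3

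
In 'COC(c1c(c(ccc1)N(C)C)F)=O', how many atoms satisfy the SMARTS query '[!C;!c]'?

4

The query [!C;!c] means: neither aliphatic nor aromatic carbon — same as [!#6].
Check the 14 heavy atoms by environment: 6× c (aromatic) → no; 1× N → match; 4× C → no; 2× O → match; 1× F → match.
Summing the matching environments: 1 + 2 + 1 = 4 matching atoms.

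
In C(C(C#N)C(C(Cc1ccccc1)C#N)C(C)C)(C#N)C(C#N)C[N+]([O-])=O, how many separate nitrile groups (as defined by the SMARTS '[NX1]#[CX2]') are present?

[NX1]#[CX2] is the SMARTS for a nitrile: a nitrogen triple-bonded to a two-connected carbon.
The molecule carries 4 separate instances of a nitrile (-C#N) meeting every constraint; each maps to a distinct set of atoms, giving 4 matches.

4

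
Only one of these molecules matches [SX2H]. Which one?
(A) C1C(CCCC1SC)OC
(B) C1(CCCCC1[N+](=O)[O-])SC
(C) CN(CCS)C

C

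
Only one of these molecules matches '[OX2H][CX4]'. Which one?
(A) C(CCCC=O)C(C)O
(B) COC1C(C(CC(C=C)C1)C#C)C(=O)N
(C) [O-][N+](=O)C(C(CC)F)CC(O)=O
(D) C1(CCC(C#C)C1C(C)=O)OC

[OX2H][CX4] describes a hydroxyl oxygen bound to an sp3 (X4) carbon (an aliphatic alcohol).
(A) contains a hydroxyl group (-OH), which satisfies every atom and bond constraint.
(B) has a methoxy ether (-OCH3) but the oxygen has H0 (ether), not H1.
(C) has a carboxylic acid group (-C(=O)OH) but the -OH is on a CX3 carbonyl carbon, not a CX4 carbon.
(D) has a methoxy ether (-OCH3) but the oxygen has H0 (ether), not H1.
So the answer is (A).

A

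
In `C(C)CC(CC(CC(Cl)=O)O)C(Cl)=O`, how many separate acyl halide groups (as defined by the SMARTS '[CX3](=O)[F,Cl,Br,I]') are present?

2

[CX3](=O)[F,Cl,Br,I] is the SMARTS for an acyl halide: a carbonyl carbon bonded to a halogen.
The molecule carries 2 separate instances of an acyl chloride (-C(=O)Cl) meeting every constraint; each maps to a distinct set of atoms, giving 2 matches.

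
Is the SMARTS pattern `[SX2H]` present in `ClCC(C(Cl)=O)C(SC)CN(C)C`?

The pattern [SX2H] describes an aliphatic sulfur with two connections, one being H — a thiol.
The closest candidate here is a methylthio ether (-SCH3), but the sulfur has H0 (bonded to two carbons), not H1. No other fragment satisfies the full query, so there is no match.

No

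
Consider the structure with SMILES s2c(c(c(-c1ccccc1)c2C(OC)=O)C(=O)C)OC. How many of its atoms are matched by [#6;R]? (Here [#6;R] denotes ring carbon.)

The query [#6;R] means: carbon that is part of a ring.
Check the 20 heavy atoms by environment: 1× s (aromatic, in 5-ring) → no; 4× c (aromatic, in 5-ring) → match; 5× C (acyclic) → no; 4× O (acyclic) → no; 6× c (aromatic, in 6-ring) → match.
Summing the matching environments: 4 + 6 = 10 matching atoms.

10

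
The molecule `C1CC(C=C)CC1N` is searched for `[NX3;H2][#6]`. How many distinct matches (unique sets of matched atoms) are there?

[NX3;H2][#6] is the SMARTS for a primary amine: a trivalent nitrogen with two H attached to carbon.
Exactly one fragment in the molecule meets all constraints, giving 1 match.

1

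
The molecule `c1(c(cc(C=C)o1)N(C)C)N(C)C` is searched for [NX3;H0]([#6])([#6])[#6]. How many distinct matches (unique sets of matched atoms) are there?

[NX3;H0]([#6])([#6])[#6] is the SMARTS for a tertiary amine: a trivalent nitrogen with no H, bonded to three carbons.
The molecule carries 2 separate instances of a dimethylamino group (-N(CH3)2) meeting every constraint; each maps to a distinct set of atoms, giving 2 matches.

2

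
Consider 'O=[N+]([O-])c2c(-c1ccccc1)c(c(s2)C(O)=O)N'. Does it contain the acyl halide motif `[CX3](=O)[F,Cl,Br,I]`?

No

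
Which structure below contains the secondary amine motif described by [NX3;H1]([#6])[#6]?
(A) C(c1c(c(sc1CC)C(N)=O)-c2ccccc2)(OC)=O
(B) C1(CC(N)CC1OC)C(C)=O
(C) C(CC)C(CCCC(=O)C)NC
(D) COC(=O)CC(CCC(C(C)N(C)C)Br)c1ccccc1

[NX3;H1]([#6])[#6] describes a trivalent nitrogen with one H, bonded to two carbons (a secondary amine).
(A) has a primary amide (-C(=O)NH2) but the -C(=O)NH2 nitrogen has H2, not H1.
(B) has a primary amino group (-NH2) but the nitrogen has H2 and only one carbon neighbour.
(C) contains an N-methylamino group (-NHCH3), which satisfies every atom and bond constraint.
(D) has a dimethylamino group (-N(CH3)2) but the nitrogen has H0, not H1.
So the answer is (C).

C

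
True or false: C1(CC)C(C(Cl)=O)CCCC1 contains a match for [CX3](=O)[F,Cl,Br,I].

True

The pattern [CX3](=O)[F,Cl,Br,I] describes a carbonyl carbon bonded to a halogen — an acyl halide.
The molecule carries an acyl chloride (-C(=O)Cl), whose atoms satisfy every constraint of the query, so the pattern matches.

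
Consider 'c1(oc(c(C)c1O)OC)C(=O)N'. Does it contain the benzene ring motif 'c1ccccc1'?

No

The pattern c1ccccc1 describes six aromatic carbons in a ring — a benzene ring.
The closest candidate here is a methyl group (-CH3), but no six-membered all-carbon aromatic ring is present. No other fragment satisfies the full query, so there is no match.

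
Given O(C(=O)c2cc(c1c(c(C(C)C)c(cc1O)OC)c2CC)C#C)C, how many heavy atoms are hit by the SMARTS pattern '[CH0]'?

2

Check the 24 heavy atoms by environment: 8× c (aromatic, H0) → no; 2× c (aromatic, H1) → no; 1× O (H1) → no; 3× O (H0) → no; 5× C (H3) → no; 2× C (H0) → match; 2× C (H1) → no; 1× C (H2) → no.
That gives 2 matching atoms.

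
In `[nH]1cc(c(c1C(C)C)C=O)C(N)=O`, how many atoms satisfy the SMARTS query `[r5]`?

The query [r5] means: r5 matches atoms in a five-membered ring.
Check the 13 heavy atoms by environment: 1× n (aromatic, in 5-ring) → match; 4× c (aromatic, in 5-ring) → match; 5× C (acyclic) → no; 2× O (acyclic) → no; 1× N (acyclic) → no.
Summing the matching environments: 1 + 4 = 5 matching atoms.

5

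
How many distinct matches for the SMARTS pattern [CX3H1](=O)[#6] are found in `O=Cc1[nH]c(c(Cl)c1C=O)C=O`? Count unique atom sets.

[CX3H1](=O)[#6] is the SMARTS for an aldehyde: an sp2 carbon with one H, double-bonded to O and single-bonded to carbon.
The molecule carries 3 separate instances of an aldehyde (-CHO) meeting every constraint; each maps to a distinct set of atoms, giving 3 matches.

3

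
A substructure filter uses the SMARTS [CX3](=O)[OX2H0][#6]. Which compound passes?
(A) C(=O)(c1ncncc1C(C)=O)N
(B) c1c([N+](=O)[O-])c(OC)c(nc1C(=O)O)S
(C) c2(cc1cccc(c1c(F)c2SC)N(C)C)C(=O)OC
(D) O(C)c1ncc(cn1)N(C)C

C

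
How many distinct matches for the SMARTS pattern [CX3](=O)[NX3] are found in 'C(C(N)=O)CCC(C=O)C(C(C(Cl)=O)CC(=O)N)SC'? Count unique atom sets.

[CX3](=O)[NX3] is the SMARTS for an amide: a carbonyl carbon bonded to a trivalent nitrogen.
The molecule carries 2 separate instances of a primary amide (-C(=O)NH2) meeting every constraint; each maps to a distinct set of atoms, giving 2 matches.

2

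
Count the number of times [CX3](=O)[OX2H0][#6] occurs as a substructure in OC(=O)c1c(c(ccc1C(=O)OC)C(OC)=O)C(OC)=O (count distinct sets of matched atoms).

[CX3](=O)[OX2H0][#6] is the SMARTS for an ester: a carbonyl carbon bonded to an oxygen that is itself bonded to carbon (no H on that O).
The molecule carries 3 separate instances of a methyl-ester group (-C(=O)OCH3) meeting every constraint; each maps to a distinct set of atoms, giving 3 matches.

3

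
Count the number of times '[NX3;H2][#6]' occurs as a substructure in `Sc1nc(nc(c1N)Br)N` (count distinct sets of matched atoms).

[NX3;H2][#6] is the SMARTS for a primary amine: a trivalent nitrogen with two H attached to carbon.
The molecule carries 2 separate instances of a primary amino group (-NH2) meeting every constraint; each maps to a distinct set of atoms, giving 2 matches.

2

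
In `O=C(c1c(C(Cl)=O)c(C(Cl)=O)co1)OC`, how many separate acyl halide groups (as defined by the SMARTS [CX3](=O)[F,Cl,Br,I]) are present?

2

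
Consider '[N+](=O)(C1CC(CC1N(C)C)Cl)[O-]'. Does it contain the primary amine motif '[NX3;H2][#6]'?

The pattern [NX3;H2][#6] describes a trivalent nitrogen with two H attached to carbon — a primary amine.
The closest candidate here is a dimethylamino group (-N(CH3)2), but the nitrogen has H0, not H2. No other fragment satisfies the full query, so there is no match.

No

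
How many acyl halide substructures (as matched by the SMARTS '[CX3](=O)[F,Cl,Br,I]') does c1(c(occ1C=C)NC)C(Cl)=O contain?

[CX3](=O)[F,Cl,Br,I] is the SMARTS for an acyl halide: a carbonyl carbon bonded to a halogen.
Exactly one fragment in the molecule meets all constraints, giving 1 match.

1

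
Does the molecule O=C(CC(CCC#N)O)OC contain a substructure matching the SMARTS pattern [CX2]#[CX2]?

No

The pattern [CX2]#[CX2] describes a carbon-carbon triple bond — an alkyne.
The closest candidate here is a nitrile (-C#N), but the triple bond is C#N, not C#C. No other fragment satisfies the full query, so there is no match.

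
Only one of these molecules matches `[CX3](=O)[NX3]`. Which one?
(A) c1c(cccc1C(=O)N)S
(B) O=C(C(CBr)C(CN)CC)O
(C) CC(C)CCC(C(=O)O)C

A

[CX3](=O)[NX3] describes a carbonyl carbon bonded to a trivalent nitrogen (an amide).
(A) contains a primary amide (-C(=O)NH2), which satisfies every atom and bond constraint.
(B) has a carboxylic acid group (-C(=O)OH) but the carbonyl is bonded to O, not to an NX3 nitrogen.
(C) has a carboxylic acid group (-C(=O)OH) but the carbonyl is bonded to O, not to an NX3 nitrogen.
So the answer is (A).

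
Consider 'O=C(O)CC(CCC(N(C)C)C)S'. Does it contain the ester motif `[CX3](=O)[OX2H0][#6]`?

No

The pattern [CX3](=O)[OX2H0][#6] describes a carbonyl carbon bonded to an oxygen that is itself bonded to carbon (no H on that O) — an ester.
The closest candidate here is a carboxylic acid group (-C(=O)OH), but the singly-bonded O carries H (OX2H1, not H0). No other fragment satisfies the full query, so there is no match.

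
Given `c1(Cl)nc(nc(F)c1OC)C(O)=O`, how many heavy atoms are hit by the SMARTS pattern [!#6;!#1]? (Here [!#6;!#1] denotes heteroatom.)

7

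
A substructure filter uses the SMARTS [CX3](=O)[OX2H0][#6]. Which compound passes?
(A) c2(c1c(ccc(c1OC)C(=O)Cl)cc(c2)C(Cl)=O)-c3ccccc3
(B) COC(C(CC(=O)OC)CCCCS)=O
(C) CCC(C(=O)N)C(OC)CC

B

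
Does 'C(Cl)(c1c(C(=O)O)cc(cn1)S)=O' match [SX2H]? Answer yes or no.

Yes

The pattern [SX2H] describes an aliphatic sulfur with two connections, one being H — a thiol.
The molecule carries a thiol (-SH), whose atoms satisfy every constraint of the query, so the pattern matches.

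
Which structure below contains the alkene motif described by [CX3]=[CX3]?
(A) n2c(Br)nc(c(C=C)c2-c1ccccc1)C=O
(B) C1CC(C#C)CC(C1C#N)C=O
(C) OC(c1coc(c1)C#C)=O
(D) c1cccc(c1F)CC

A

[CX3]=[CX3] describes a non-aromatic C=C double bond between two sp2 carbons (an alkene).
(A) contains a vinyl group (-CH=CH2), which satisfies every atom and bond constraint.
(B) has an ethynyl group (-C#CH) but the C-C bond is a triple bond, not a double bond.
(C) has an ethynyl group (-C#CH) but the C-C bond is a triple bond, not a double bond.
(D) has an ethyl group (-CH2CH3) but its C-C bond is a single bond between CX4 carbons, not CX3=CX3.
So the answer is (A).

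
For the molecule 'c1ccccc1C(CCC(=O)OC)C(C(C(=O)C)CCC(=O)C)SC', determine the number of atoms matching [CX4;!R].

11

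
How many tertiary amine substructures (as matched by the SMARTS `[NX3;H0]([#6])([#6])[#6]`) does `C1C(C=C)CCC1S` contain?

[NX3;H0]([#6])([#6])[#6] is the SMARTS for a tertiary amine: a trivalent nitrogen with no H, bonded to three carbons.
No fragment in the molecule satisfies every constraint, giving 0 matches.

0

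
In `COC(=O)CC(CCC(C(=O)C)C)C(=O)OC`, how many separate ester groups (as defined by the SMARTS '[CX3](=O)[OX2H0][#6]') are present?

[CX3](=O)[OX2H0][#6] is the SMARTS for an ester: a carbonyl carbon bonded to an oxygen that is itself bonded to carbon (no H on that O).
The molecule carries 2 separate instances of a methyl-ester group (-C(=O)OCH3) meeting every constraint; each maps to a distinct set of atoms, giving 2 matches.

2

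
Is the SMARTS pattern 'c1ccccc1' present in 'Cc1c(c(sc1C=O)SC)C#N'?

The pattern c1ccccc1 describes six aromatic carbons in a ring — a benzene ring.
The closest candidate here is a methyl group (-CH3), but no six-membered all-carbon aromatic ring is present. No other fragment satisfies the full query, so there is no match.

No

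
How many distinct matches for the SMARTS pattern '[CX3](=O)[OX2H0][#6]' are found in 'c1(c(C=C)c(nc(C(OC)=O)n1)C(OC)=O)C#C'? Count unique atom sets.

2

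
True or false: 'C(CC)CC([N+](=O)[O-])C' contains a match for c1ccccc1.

The pattern c1ccccc1 describes six aromatic carbons in a ring — a benzene ring.
The closest candidate here is a methyl group (-CH3), but no six-membered all-carbon aromatic ring is present. No other fragment satisfies the full query, so there is no match.

False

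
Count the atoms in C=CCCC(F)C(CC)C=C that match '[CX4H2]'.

3

Check the 11 heavy atoms by environment: 3× C (H2, X4) → match; 2× C (H1, X4) → no; 1× C (H3, X4) → no; 1× F (H0, X1) → no; 2× C (H1, X3) → no; 2× C (H2, X3) → no.
That gives 3 matching atoms.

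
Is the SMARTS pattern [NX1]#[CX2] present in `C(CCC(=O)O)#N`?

Yes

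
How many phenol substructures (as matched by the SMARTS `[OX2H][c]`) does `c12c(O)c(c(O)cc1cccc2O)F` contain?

3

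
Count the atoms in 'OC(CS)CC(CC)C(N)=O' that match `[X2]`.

The query [X2] means: any atom with exactly two total connections (bonds + H).
Check the 11 heavy atoms by environment: 6× C (X4) → no; 1× S (X2) → match; 1× O (X2) → match; 1× C (X3) → no; 1× O (X1) → no; 1× N (X3) → no.
Summing the matching environments: 1 + 1 = 2 matching atoms.

2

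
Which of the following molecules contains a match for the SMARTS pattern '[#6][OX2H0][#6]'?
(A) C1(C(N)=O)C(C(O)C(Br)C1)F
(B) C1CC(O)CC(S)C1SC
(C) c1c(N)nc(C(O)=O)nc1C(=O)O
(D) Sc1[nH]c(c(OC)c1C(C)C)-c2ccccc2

D

[#6][OX2H0][#6] describes an aliphatic oxygen bridging two carbons with no H on the oxygen (an ether).
(A) has a hydroxyl group (-OH) but the oxygen has H1, not H0 bridging two carbons.
(B) has a hydroxyl group (-OH) but the oxygen has H1, not H0 bridging two carbons.
(C) has a carboxylic acid group (-C(=O)OH) but the -OH oxygen has H1; the =O is OX1, not OX2.
(D) contains a methoxy ether (-OCH3), which satisfies every atom and bond constraint.
So the answer is (D).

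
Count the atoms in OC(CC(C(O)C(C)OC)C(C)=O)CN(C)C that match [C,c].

12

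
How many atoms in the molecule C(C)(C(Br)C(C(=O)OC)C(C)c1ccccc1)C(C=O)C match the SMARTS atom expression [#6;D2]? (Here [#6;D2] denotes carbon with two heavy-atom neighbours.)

6

The query [#6;D2] means: any carbon bonded to exactly two heavy atoms.
Check the 21 heavy atoms by environment: 4× C (D1) → no; 6× C (D3) → no; 1× Br (D1) → no; 2× O (D1) → no; 1× O (D2) → no; 1× c (aromatic, D3) → no; 5× c (aromatic, D2) → match; 1× C (D2) → match.
Summing the matching environments: 5 + 1 = 6 matching atoms.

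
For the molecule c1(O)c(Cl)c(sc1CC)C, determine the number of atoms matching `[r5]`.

The query [r5] means: r5 matches atoms in a five-membered ring.
Check the 10 heavy atoms by environment: 1× s (aromatic, in 5-ring) → match; 4× c (aromatic, in 5-ring) → match; 1× O (acyclic) → no; 1× Cl (acyclic) → no; 3× C (acyclic) → no.
Summing the matching environments: 1 + 4 = 5 matching atoms.

5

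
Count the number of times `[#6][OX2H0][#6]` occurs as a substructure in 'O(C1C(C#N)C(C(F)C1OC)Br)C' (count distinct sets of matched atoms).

2

[#6][OX2H0][#6] is the SMARTS for an ether: an aliphatic oxygen bridging two carbons with no H on the oxygen.
The molecule carries 2 separate instances of a methoxy ether (-OCH3) meeting every constraint; each maps to a distinct set of atoms, giving 2 matches.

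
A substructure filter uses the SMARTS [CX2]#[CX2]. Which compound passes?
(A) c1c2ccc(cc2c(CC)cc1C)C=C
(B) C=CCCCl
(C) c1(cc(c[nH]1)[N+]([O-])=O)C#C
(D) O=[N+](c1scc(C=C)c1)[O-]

[CX2]#[CX2] describes a carbon-carbon triple bond (an alkyne).
(A) has a vinyl group (-CH=CH2) but the C=C is a double bond; both carbons are CX3, not CX2.
(B) has a vinyl group (-CH=CH2) but the C=C is a double bond; both carbons are CX3, not CX2.
(C) contains an ethynyl group (-C#CH), which satisfies every atom and bond constraint.
(D) has a vinyl group (-CH=CH2) but the C=C is a double bond; both carbons are CX3, not CX2.
So the answer is (C).

C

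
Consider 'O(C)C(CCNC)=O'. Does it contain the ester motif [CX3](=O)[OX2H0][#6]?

The pattern [CX3](=O)[OX2H0][#6] describes a carbonyl carbon bonded to an oxygen that is itself bonded to carbon (no H on that O) — an ester.
The molecule carries a methyl-ester group (-C(=O)OCH3), whose atoms satisfy every constraint of the query, so the pattern matches.

Yes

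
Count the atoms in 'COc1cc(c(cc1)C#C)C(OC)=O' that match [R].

6

The query [R] means: R matches any atom that is part of a ring.
Check the 14 heavy atoms by environment: 6× c (aromatic, in 6-ring) → match; 5× C (acyclic) → no; 3× O (acyclic) → no.
That gives 6 matching atoms.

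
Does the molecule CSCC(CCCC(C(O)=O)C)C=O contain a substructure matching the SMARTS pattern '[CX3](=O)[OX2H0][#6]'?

No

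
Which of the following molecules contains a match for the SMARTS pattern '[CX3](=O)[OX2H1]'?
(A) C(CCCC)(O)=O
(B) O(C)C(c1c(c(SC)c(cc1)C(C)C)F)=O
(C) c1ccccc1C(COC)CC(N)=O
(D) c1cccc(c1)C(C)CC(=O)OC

[CX3](=O)[OX2H1] describes an sp2 carbon double-bonded to O and single-bonded to an -OH oxygen (a carboxylic acid).
(A) contains a carboxylic acid group (-C(=O)OH), which satisfies every atom and bond constraint.
(B) has a methyl-ester group (-C(=O)OCH3) but the singly-bonded O has no H (OX2H0, not OX2H1).
(C) has a primary amide (-C(=O)NH2) but the carbonyl is bonded to N, not to an -OH oxygen.
(D) has a methyl-ester group (-C(=O)OCH3) but the singly-bonded O has no H (OX2H0, not OX2H1).
So the answer is (A).

A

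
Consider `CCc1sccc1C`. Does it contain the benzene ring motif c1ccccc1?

The pattern c1ccccc1 describes six aromatic carbons in a ring — a benzene ring.
The closest candidate here is a methyl group (-CH3), but no six-membered all-carbon aromatic ring is present. No other fragment satisfies the full query, so there is no match.

No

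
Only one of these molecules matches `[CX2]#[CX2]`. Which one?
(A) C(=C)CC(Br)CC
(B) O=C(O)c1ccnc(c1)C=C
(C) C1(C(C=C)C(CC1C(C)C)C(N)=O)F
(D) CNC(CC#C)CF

[CX2]#[CX2] describes a carbon-carbon triple bond (an alkyne).
(A) has a vinyl group (-CH=CH2) but the C=C is a double bond; both carbons are CX3, not CX2.
(B) has a vinyl group (-CH=CH2) but the C=C is a double bond; both carbons are CX3, not CX2.
(C) has a vinyl group (-CH=CH2) but the C=C is a double bond; both carbons are CX3, not CX2.
(D) contains an ethynyl group (-C#CH), which satisfies every atom and bond constraint.
So the answer is (D).

D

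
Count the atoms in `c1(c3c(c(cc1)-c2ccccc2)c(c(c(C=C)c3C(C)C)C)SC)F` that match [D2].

9

The query [D2] means: atom with exactly two heavy-atom neighbours.
Check the 25 heavy atoms by environment: 9× c (aromatic, D3) → no; 7× c (aromatic, D2) → match; 1× C (D2) → match; 5× C (D1) → no; 1× S (D2) → match; 1× C (D3) → no; 1× F (D1) → no.
Summing the matching environments: 7 + 1 + 1 = 9 matching atoms.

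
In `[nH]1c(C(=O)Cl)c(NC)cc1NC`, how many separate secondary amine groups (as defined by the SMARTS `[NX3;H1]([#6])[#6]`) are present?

2

[NX3;H1]([#6])[#6] is the SMARTS for a secondary amine: a trivalent nitrogen with one H, bonded to two carbons.
The molecule carries 2 separate instances of an N-methylamino group (-NHCH3) meeting every constraint; each maps to a distinct set of atoms, giving 2 matches.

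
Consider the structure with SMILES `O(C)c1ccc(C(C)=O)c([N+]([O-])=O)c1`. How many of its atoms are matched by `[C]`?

3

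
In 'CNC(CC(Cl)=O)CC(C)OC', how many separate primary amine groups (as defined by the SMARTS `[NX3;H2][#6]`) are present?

[NX3;H2][#6] is the SMARTS for a primary amine: a trivalent nitrogen with two H attached to carbon.
The molecule has an N-methylamino group (-NHCH3), but the nitrogen bears two carbons and only one H (H1), not H2; nothing else fits, so there are 0 matches.

0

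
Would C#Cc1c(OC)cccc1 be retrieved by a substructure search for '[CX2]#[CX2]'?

The pattern [CX2]#[CX2] describes a carbon-carbon triple bond — an alkyne.
The molecule carries an ethynyl group (-C#CH), whose atoms satisfy every constraint of the query, so the pattern matches.

Yes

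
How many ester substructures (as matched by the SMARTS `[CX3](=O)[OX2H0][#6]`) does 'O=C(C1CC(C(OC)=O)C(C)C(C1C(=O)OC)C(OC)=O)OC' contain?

4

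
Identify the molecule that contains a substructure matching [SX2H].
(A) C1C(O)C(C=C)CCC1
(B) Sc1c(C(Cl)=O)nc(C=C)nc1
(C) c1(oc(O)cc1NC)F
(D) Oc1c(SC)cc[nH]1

B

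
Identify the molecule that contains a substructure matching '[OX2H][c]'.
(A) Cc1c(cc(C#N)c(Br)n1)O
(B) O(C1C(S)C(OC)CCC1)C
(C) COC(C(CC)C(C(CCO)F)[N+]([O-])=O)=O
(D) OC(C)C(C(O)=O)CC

[OX2H][c] describes a hydroxyl oxygen attached to an aromatic carbon (a phenol).
(A) contains a hydroxyl group (-OH), which satisfies every atom and bond constraint.
(B) has a methoxy ether (-OCH3) but the oxygen has H0, not H1.
(C) has a hydroxyl group (-OH) but the -OH is on an aliphatic carbon, not an aromatic c.
(D) has a hydroxyl group (-OH) but the -OH is on an aliphatic carbon, not an aromatic c.
So the answer is (A).

A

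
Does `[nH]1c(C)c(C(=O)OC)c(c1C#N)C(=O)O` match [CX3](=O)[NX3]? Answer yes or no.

The pattern [CX3](=O)[NX3] describes a carbonyl carbon bonded to a trivalent nitrogen — an amide.
The closest candidate here is a methyl-ester group (-C(=O)OCH3), but the carbonyl is bonded to O, not to an NX3 nitrogen. No other fragment satisfies the full query, so there is no match.

No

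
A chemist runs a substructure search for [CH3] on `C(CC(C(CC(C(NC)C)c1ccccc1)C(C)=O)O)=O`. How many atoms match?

The query [CH3] means: aliphatic carbon with exactly three hydrogens.
Check the 21 heavy atoms by environment: 3× C (H3) → match; 5× C (H1) → no; 2× C (H2) → no; 1× N (H1) → no; 1× c (aromatic, H0) → no; 5× c (aromatic, H1) → no; 1× O (H1) → no; 2× O (H0) → no; 1× C (H0) → no.
That gives 3 matching atoms.

3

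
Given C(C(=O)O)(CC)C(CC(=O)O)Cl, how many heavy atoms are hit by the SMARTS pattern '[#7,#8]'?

4

The query [#7,#8] means: nitrogen or oxygen (comma = OR).
Check the 12 heavy atoms by environment: 7× C → no; 1× Cl → no; 4× O → match.
That gives 4 matching atoms.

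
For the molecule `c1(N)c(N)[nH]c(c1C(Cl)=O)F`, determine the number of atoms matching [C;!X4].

Check the 11 heavy atoms by environment: 1× n (aromatic, X3) → no; 4× c (aromatic, X3) → no; 2× N (X3) → no; 1× F (X1) → no; 1× C (X3) → match; 1× O (X1) → no; 1× Cl (X1) → no.
That gives 1 matching atom.

1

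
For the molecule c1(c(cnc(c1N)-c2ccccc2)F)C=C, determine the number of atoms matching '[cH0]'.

5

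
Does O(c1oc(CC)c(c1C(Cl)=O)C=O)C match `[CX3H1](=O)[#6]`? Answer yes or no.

The pattern [CX3H1](=O)[#6] describes an sp2 carbon with one H, double-bonded to O and single-bonded to carbon — an aldehyde.
The molecule carries an aldehyde (-CHO), whose atoms satisfy every constraint of the query, so the pattern matches.

Yes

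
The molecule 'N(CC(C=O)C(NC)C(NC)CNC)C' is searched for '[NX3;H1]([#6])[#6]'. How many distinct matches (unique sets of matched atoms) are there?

4

[NX3;H1]([#6])[#6] is the SMARTS for a secondary amine: a trivalent nitrogen with one H, bonded to two carbons.
The molecule carries 4 separate instances of an N-methylamino group (-NHCH3) meeting every constraint; each maps to a distinct set of atoms, giving 4 matches.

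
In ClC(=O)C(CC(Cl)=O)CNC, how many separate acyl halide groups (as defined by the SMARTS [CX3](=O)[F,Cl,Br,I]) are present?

2

[CX3](=O)[F,Cl,Br,I] is the SMARTS for an acyl halide: a carbonyl carbon bonded to a halogen.
The molecule carries 2 separate instances of an acyl chloride (-C(=O)Cl) meeting every constraint; each maps to a distinct set of atoms, giving 2 matches.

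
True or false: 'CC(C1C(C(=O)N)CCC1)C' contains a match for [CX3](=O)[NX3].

True

The pattern [CX3](=O)[NX3] describes a carbonyl carbon bonded to a trivalent nitrogen — an amide.
The molecule carries a primary amide (-C(=O)NH2), whose atoms satisfy every constraint of the query, so the pattern matches.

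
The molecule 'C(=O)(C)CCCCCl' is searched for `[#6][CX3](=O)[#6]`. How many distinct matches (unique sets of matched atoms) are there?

1

[#6][CX3](=O)[#6] is the SMARTS for a ketone: a carbonyl carbon (no H) flanked by two carbons.
Exactly one fragment in the molecule meets all constraints, giving 1 match.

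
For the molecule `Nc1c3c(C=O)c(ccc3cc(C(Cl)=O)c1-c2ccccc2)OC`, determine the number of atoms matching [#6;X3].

18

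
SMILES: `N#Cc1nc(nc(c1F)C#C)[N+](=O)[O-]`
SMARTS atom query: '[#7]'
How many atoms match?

Check the 14 heavy atoms by environment: 2× n (aromatic) → match; 4× c (aromatic) → no; 1× F → no; 3× C → no; 1× N → match; 1× N (charge +1) → match; 1× O (charge -1) → no; 1× O → no.
Summing the matching environments: 2 + 1 + 1 = 4 matching atoms.

4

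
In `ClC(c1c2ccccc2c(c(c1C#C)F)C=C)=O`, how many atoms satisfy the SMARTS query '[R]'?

10

The query [R] means: R matches any atom that is part of a ring.
Check the 18 heavy atoms by environment: 10× c (aromatic, in 6-ring) → match; 1× F (acyclic) → no; 5× C (acyclic) → no; 1× O (acyclic) → no; 1× Cl (acyclic) → no.
That gives 10 matching atoms.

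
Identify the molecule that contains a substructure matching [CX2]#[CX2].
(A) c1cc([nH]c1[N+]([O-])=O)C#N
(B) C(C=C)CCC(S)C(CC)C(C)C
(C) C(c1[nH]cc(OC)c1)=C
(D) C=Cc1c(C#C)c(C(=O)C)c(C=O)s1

[CX2]#[CX2] describes a carbon-carbon triple bond (an alkyne).
(A) has a nitrile (-C#N) but the triple bond is C#N, not C#C.
(B) has a vinyl group (-CH=CH2) but the C=C is a double bond; both carbons are CX3, not CX2.
(C) has a vinyl group (-CH=CH2) but the C=C is a double bond; both carbons are CX3, not CX2.
(D) contains an ethynyl group (-C#CH), which satisfies every atom and bond constraint.
So the answer is (D).

D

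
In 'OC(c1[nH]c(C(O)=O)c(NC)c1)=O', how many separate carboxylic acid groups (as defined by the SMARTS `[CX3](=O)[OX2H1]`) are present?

[CX3](=O)[OX2H1] is the SMARTS for a carboxylic acid: an sp2 carbon double-bonded to O and single-bonded to an -OH oxygen.
The molecule carries 2 separate instances of a carboxylic acid group (-C(=O)OH) meeting every constraint; each maps to a distinct set of atoms, giving 2 matches.

2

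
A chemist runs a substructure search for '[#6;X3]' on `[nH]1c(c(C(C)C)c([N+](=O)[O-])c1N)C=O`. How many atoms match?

Check the 14 heavy atoms by environment: 1× n (aromatic, X3) → no; 4× c (aromatic, X3) → match; 1× N (X3) → no; 3× C (X4) → no; 1× N (charge +1, X3) → no; 1× O (charge -1, X1) → no; 2× O (X1) → no; 1× C (X3) → match.
Summing the matching environments: 4 + 1 = 5 matching atoms.

5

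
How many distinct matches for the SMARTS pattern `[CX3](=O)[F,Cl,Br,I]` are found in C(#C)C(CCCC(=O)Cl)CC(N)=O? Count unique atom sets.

1

[CX3](=O)[F,Cl,Br,I] is the SMARTS for an acyl halide: a carbonyl carbon bonded to a halogen.
Exactly one fragment in the molecule meets all constraints, giving 1 match.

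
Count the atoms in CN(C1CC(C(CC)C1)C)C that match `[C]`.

10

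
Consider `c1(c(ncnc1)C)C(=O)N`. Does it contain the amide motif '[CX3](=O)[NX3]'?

Yes

The pattern [CX3](=O)[NX3] describes a carbonyl carbon bonded to a trivalent nitrogen — an amide.
The molecule carries a primary amide (-C(=O)NH2), whose atoms satisfy every constraint of the query, so the pattern matches.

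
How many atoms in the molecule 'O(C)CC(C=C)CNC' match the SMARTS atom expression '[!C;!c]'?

2

The query [!C;!c] means: neither aliphatic nor aromatic carbon — same as [!#6].
Check the 9 heavy atoms by environment: 7× C → no; 1× N → match; 1× O → match.
Summing the matching environments: 1 + 1 = 2 matching atoms.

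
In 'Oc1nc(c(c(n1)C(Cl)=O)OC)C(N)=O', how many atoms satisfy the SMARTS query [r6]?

The query [r6] means: r6 matches atoms in a six-membered ring.
Check the 15 heavy atoms by environment: 2× n (aromatic, in 6-ring) → match; 4× c (aromatic, in 6-ring) → match; 3× C (acyclic) → no; 4× O (acyclic) → no; 1× N (acyclic) → no; 1× Cl (acyclic) → no.
Summing the matching environments: 2 + 4 = 6 matching atoms.

6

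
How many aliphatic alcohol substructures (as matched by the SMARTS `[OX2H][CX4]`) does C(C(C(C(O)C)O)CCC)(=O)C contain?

2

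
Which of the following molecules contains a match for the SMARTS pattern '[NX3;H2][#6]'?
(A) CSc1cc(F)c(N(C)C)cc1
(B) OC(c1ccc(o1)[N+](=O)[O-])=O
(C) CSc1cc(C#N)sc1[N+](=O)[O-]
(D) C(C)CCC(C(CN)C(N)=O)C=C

[NX3;H2][#6] describes a trivalent nitrogen with two H attached to carbon (a primary amine).
(A) has a dimethylamino group (-N(CH3)2) but the nitrogen has H0, not H2.
(B) has a nitro group (-[N+](=O)[O-]) but the nitrogen is [N+] with no H, not NX3H2.
(C) has a nitrile (-C#N) but the nitrogen is NX1 (triple-bonded), not NX3 with two H.
(D) contains a primary amino group (-NH2), which satisfies every atom and bond constraint.
So the answer is (D).

D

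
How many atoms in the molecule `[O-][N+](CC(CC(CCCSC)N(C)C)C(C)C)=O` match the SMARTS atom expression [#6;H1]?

The query [#6;H1] means: any carbon bearing exactly one hydrogen.
Check the 18 heavy atoms by environment: 5× C (H2) → no; 3× C (H1) → match; 1× S (H0) → no; 5× C (H3) → no; 1× N (H0) → no; 1× N (charge +1, H0) → no; 1× O (charge -1, H0) → no; 1× O (H0) → no.
That gives 3 matching atoms.

3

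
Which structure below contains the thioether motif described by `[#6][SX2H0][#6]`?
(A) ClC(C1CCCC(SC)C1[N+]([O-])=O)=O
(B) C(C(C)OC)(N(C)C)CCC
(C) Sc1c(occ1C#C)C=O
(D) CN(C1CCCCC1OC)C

[#6][SX2H0][#6] describes an aliphatic sulfur bridging two carbons with no H on the sulfur (a thioether).
(A) contains a methylthio ether (-SCH3), which satisfies every atom and bond constraint.
(B) has a methoxy ether (-OCH3) but the bridging atom is O, not S.
(C) has a thiol (-SH) but the sulfur has H1, not H0 bridging two carbons.
(D) has a methoxy ether (-OCH3) but the bridging atom is O, not S.
So the answer is (A).

A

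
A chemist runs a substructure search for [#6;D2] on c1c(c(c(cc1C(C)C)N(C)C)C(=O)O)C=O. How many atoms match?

3

The query [#6;D2] means: any carbon bonded to exactly two heavy atoms.
Check the 17 heavy atoms by environment: 4× c (aromatic, D3) → no; 2× c (aromatic, D2) → match; 1× N (D3) → no; 4× C (D1) → no; 2× C (D3) → no; 3× O (D1) → no; 1× C (D2) → match.
Summing the matching environments: 2 + 1 = 3 matching atoms.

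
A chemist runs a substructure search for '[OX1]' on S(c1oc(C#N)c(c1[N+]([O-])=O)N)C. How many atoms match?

2

The query [OX1] means: aliphatic oxygen with one total connection — typically a carbonyl =O or an oxide.
Check the 13 heavy atoms by environment: 1× o (aromatic, X2) → no; 4× c (aromatic, X3) → no; 1× C (X2) → no; 1× N (X1) → no; 1× N (charge +1, X3) → no; 1× O (charge -1, X1) → match; 1× O (X1) → match; 1× N (X3) → no; 1× S (X2) → no; 1× C (X4) → no.
Summing the matching environments: 1 + 1 = 2 matching atoms.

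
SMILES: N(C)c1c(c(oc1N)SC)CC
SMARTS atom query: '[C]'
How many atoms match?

The query [C] means: uppercase C matches aliphatic (non-aromatic) carbon only.
Check the 12 heavy atoms by environment: 1× o (aromatic) → no; 4× c (aromatic) → no; 1× S → no; 4× C → match; 2× N → no.
That gives 4 matching atoms.

4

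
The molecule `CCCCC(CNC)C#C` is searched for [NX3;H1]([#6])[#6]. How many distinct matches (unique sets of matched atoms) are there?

1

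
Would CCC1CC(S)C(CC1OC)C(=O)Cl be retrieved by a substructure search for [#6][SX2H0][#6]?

The pattern [#6][SX2H0][#6] describes an aliphatic sulfur bridging two carbons with no H on the sulfur — a thioether.
The closest candidate here is a methoxy ether (-OCH3), but the bridging atom is O, not S. No other fragment satisfies the full query, so there is no match.

No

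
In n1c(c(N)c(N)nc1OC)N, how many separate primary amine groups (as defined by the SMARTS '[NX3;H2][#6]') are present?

[NX3;H2][#6] is the SMARTS for a primary amine: a trivalent nitrogen with two H attached to carbon.
The molecule carries 3 separate instances of a primary amino group (-NH2) meeting every constraint; each maps to a distinct set of atoms, giving 3 matches.

3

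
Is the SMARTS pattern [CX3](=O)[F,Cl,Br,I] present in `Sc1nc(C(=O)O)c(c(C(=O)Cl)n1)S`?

Yes

The pattern [CX3](=O)[F,Cl,Br,I] describes a carbonyl carbon bonded to a halogen — an acyl halide.
The molecule carries an acyl chloride (-C(=O)Cl), whose atoms satisfy every constraint of the query, so the pattern matches.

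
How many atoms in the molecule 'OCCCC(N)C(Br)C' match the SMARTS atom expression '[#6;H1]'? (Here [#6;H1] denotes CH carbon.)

2

Check the 9 heavy atoms by environment: 3× C (H2) → no; 2× C (H1) → match; 1× C (H3) → no; 1× N (H2) → no; 1× Br (H0) → no; 1× O (H1) → no.
That gives 2 matching atoms.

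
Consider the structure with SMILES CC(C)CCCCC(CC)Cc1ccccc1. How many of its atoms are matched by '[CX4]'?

11

The query [CX4] means: C with X4: aliphatic carbon with exactly 4 total connections (bonds + H).
Check the 17 heavy atoms by environment: 11× C (X4) → match; 6× c (aromatic, X3) → no.
That gives 11 matching atoms.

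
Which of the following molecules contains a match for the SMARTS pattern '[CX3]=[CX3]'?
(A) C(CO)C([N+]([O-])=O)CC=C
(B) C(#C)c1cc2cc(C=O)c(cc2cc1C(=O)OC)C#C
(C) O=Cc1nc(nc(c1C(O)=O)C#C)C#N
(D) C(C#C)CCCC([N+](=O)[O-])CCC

A

[CX3]=[CX3] describes a non-aromatic C=C double bond between two sp2 carbons (an alkene).
(A) contains a vinyl group (-CH=CH2), which satisfies every atom and bond constraint.
(B) has an ethynyl group (-C#CH) but the C-C bond is a triple bond, not a double bond.
(C) has an ethynyl group (-C#CH) but the C-C bond is a triple bond, not a double bond.
(D) has an ethyl group (-CH2CH3) but its C-C bond is a single bond between CX4 carbons, not CX3=CX3.
So the answer is (A).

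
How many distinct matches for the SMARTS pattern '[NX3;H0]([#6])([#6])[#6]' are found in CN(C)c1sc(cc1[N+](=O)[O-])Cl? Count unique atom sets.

[NX3;H0]([#6])([#6])[#6] is the SMARTS for a tertiary amine: a trivalent nitrogen with no H, bonded to three carbons.
Exactly one fragment in the molecule meets all constraints, giving 1 match.

1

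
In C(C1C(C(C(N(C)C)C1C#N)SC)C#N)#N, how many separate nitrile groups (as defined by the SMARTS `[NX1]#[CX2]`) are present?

3

[NX1]#[CX2] is the SMARTS for a nitrile: a nitrogen triple-bonded to a two-connected carbon.
The molecule carries 3 separate instances of a nitrile (-C#N) meeting every constraint; each maps to a distinct set of atoms, giving 3 matches.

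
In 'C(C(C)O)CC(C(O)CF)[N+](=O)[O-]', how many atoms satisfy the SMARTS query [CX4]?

Check the 13 heavy atoms by environment: 7× C (X4) → match; 2× O (X2) → no; 1× F (X1) → no; 1× N (charge +1, X3) → no; 1× O (charge -1, X1) → no; 1× O (X1) → no.
That gives 7 matching atoms.

7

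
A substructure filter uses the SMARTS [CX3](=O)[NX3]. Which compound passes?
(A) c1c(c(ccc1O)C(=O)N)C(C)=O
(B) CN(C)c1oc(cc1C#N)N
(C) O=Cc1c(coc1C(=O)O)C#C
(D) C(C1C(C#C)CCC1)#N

A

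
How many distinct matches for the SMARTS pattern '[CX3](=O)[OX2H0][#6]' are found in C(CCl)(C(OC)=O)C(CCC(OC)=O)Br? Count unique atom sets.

[CX3](=O)[OX2H0][#6] is the SMARTS for an ester: a carbonyl carbon bonded to an oxygen that is itself bonded to carbon (no H on that O).
The molecule carries 2 separate instances of a methyl-ester group (-C(=O)OCH3) meeting every constraint; each maps to a distinct set of atoms, giving 2 matches.

2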